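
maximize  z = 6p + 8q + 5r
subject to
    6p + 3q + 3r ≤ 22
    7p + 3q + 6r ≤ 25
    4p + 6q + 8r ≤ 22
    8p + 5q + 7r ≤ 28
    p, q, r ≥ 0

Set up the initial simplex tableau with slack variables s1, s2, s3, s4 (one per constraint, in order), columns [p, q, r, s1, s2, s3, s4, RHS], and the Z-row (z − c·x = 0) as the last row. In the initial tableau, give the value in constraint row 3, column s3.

1

Slack s3 belongs to constraint 3; its column is the unit vector e_3, so the entry in row 3 is 1.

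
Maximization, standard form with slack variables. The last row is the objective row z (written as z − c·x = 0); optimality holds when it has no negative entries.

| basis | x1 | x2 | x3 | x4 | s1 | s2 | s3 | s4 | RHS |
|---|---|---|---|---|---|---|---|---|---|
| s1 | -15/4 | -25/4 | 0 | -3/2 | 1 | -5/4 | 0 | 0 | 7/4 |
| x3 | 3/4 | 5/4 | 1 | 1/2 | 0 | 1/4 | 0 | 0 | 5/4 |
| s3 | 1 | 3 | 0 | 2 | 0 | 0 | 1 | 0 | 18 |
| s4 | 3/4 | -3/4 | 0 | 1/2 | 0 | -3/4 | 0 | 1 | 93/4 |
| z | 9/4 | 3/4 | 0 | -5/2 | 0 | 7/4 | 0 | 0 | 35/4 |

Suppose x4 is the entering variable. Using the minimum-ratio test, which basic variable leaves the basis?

x3

Column x4 entries and ratios — s1: -3/2 ≤ 0, skip; x3: (5/4)/(1/2) = 5/2; s3: 18/2 = 9; s4: (93/4)/(1/2) = 93/2.
Smallest ratio is 5/2 in the row of x3, so x3 leaves.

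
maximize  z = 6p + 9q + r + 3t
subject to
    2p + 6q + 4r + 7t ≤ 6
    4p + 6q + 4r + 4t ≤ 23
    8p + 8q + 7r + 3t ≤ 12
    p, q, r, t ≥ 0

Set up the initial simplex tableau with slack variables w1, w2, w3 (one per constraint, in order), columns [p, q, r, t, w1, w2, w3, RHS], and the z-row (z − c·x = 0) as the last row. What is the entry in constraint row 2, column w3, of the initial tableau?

Slack w3 belongs to constraint 3; its column is the unit vector e_3, so the entry in row 2 is 0.

0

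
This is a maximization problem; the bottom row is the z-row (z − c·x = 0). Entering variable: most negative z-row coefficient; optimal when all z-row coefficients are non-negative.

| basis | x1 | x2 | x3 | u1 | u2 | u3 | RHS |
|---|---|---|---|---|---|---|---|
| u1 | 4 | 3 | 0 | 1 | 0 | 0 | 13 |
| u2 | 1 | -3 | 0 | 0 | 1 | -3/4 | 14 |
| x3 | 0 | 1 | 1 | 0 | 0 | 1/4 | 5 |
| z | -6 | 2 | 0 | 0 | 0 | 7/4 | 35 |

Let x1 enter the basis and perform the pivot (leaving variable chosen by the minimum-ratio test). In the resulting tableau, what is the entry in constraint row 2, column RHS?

Ratio test on column x1 — row 1: 13/4 = 13/4; row 2: 14/1 = 14; row 3: entry 0 ≤ 0. Minimum is 13/4 at row 1 (u1 leaves); pivot element 4.
Divide row 1 by 4; eliminate column x1 from the other rows.
Row 2 update in column RHS: 14 − 1·(13/4) = 43/4.

43/4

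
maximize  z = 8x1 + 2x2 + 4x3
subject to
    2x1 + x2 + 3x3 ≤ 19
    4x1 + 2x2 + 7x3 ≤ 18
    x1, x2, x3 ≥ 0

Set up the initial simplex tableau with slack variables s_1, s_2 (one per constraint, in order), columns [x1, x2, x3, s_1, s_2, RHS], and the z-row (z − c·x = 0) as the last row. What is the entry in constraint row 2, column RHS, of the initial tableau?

18

The RHS of constraint 2 is b_2 = 18.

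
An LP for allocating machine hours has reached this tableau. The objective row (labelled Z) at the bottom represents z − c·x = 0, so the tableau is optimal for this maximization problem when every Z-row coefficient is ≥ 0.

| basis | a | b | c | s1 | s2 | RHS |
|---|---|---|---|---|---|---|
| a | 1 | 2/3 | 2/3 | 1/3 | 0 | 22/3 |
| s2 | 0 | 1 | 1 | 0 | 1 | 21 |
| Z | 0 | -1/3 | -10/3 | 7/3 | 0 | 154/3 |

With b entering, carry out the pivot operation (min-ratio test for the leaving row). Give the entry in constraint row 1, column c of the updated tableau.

Ratio test on column b — row 1: (22/3)/(2/3) = 11; row 2: 21/1 = 21. Minimum is 11 at row 1 (a leaves); pivot element 2/3.
Divide row 1 by 2/3; eliminate column b from the other rows.
In the new row 1, the c entry is the old entry divided by the pivot: (2/3)/(2/3) = 1.

1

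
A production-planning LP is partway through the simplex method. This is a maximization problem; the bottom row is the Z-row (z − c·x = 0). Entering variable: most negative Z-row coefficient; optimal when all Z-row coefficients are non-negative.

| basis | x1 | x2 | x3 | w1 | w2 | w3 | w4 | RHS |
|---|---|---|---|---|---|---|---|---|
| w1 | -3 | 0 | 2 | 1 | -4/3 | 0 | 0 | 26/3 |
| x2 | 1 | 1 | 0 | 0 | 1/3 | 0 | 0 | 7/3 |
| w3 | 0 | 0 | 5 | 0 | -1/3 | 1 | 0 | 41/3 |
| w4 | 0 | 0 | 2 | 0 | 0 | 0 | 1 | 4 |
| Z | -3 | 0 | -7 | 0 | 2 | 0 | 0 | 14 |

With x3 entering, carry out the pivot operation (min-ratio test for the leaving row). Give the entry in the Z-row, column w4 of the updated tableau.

Ratio test on column x3 — row 1: (26/3)/2 = 13/3; row 2: entry 0 ≤ 0; row 3: (41/3)/5 = 41/15; row 4: 4/2 = 2. Minimum is 2 at row 4 (w4 leaves); pivot element 2.
Divide row 4 by 2; eliminate column x3 from the other rows.
Z-row update in column w4: 0 − (-7)·(1/2) = 7/2.

7/2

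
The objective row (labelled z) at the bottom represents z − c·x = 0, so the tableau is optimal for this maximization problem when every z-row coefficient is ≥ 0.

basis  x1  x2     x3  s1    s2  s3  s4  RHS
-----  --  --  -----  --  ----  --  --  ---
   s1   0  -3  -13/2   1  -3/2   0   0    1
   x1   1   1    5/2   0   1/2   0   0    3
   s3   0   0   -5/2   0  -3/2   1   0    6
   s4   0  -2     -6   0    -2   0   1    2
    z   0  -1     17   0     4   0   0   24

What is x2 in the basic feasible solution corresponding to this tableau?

x2 is not in the basis, so in the current basic feasible solution x2 = 0.

0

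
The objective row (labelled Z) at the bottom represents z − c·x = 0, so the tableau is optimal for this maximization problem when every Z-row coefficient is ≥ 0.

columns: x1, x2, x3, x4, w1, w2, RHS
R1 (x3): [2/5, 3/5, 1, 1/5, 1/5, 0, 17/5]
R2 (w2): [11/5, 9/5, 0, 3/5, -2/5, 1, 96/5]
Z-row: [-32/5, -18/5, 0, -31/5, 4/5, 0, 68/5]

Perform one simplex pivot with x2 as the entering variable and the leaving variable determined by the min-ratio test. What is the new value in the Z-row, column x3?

6

Ratio test on column x2 — row 1: (17/5)/(3/5) = 17/3; row 2: (96/5)/(9/5) = 32/3. Minimum is 17/3 at row 1 (x3 leaves); pivot element 3/5.
Divide row 1 by 3/5; eliminate column x2 from the other rows.
Z-row update in column x3: 0 − (-18/5)·(5/3) = 6.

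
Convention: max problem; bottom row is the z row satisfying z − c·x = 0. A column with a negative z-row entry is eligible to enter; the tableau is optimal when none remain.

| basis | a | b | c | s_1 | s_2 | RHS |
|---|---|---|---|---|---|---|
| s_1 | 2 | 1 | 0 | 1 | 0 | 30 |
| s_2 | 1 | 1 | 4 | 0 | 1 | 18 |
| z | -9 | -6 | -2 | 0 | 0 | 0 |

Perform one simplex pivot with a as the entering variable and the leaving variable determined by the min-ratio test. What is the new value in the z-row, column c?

-2

Ratio test on column a — row 1: 30/2 = 15; row 2: 18/1 = 18. Minimum is 15 at row 1 (s_1 leaves); pivot element 2.
Divide row 1 by 2; eliminate column a from the other rows.
z-row update in column c: -2 − (-9)·0 = -2.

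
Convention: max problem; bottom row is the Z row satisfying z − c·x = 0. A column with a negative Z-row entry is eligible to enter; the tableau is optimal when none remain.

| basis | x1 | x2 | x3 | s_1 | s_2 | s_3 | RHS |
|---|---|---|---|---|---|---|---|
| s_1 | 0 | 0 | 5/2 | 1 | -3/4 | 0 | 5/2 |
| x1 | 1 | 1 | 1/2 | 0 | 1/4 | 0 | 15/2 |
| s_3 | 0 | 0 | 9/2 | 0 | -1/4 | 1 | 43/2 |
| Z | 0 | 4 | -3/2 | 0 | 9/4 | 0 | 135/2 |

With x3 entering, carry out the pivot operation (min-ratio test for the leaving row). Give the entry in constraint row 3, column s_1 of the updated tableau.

-9/5

Ratio test on column x3 — row 1: (5/2)/(5/2) = 1; row 2: (15/2)/(1/2) = 15; row 3: (43/2)/(9/2) = 43/9. Minimum is 1 at row 1 (s_1 leaves); pivot element 5/2.
Divide row 1 by 5/2; eliminate column x3 from the other rows.
Row 3 update in column s_1: 0 − (9/2)·(2/5) = -9/5.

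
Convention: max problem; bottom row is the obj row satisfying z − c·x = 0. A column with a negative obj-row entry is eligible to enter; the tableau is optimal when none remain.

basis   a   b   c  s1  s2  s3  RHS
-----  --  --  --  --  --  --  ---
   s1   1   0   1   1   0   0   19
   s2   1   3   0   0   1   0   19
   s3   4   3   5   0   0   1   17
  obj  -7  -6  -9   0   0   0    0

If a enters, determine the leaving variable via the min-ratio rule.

Column a entries and ratios — s1: 19/1 = 19; s2: 19/1 = 19; s3: 17/4 = 17/4.
Smallest ratio is 17/4 in the row of s3, so s3 leaves.

s3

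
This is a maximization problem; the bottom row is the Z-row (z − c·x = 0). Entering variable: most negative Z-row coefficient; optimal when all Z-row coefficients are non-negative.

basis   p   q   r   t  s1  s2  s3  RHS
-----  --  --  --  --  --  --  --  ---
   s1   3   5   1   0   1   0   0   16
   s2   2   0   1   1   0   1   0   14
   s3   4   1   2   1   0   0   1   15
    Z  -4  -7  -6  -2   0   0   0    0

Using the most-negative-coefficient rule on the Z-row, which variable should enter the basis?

q

Negative Z-row entries: p: -4, q: -7, r: -6, t: -2.
The most negative is -7 in column q, so q enters.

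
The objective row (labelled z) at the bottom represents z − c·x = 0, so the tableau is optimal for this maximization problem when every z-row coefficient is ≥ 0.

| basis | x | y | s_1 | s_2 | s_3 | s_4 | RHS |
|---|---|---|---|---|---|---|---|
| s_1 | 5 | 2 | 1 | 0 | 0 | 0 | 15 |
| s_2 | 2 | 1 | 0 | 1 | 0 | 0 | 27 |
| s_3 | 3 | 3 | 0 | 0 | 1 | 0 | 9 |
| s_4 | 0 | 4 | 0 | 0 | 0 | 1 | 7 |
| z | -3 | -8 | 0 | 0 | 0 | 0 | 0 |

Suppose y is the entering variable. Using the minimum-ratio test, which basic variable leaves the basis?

s_4

Column y entries and ratios — s_1: 15/2 = 15/2; s_2: 27/1 = 27; s_3: 9/3 = 3; s_4: 7/4 = 7/4.
Smallest ratio is 7/4 in the row of s_4, so s_4 leaves.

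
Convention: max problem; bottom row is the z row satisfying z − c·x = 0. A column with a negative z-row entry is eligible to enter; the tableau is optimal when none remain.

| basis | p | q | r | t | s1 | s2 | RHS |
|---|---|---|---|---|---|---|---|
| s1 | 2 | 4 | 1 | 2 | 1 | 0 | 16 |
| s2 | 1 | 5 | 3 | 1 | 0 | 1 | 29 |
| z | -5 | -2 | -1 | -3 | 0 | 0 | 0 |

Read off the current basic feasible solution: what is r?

r is not in the basis, so in the current basic feasible solution r = 0.

0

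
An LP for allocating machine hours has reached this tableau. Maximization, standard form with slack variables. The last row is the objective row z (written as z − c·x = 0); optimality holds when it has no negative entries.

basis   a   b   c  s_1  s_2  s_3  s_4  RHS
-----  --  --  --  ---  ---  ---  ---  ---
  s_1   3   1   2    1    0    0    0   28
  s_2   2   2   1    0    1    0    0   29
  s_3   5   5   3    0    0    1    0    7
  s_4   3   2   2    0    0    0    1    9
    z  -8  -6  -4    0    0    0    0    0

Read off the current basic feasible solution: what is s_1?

28

s_1 is basic (row 1); its value is the RHS of that row, 28.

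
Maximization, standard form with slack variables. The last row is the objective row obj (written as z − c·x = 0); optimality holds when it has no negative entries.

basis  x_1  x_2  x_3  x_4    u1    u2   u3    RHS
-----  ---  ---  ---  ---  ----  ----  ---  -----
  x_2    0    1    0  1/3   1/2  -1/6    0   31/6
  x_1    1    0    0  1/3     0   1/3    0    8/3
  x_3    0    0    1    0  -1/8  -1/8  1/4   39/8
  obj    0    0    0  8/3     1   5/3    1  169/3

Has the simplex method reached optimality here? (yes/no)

yes

Every obj-row coefficient is ≥ 0, so the tableau is optimal.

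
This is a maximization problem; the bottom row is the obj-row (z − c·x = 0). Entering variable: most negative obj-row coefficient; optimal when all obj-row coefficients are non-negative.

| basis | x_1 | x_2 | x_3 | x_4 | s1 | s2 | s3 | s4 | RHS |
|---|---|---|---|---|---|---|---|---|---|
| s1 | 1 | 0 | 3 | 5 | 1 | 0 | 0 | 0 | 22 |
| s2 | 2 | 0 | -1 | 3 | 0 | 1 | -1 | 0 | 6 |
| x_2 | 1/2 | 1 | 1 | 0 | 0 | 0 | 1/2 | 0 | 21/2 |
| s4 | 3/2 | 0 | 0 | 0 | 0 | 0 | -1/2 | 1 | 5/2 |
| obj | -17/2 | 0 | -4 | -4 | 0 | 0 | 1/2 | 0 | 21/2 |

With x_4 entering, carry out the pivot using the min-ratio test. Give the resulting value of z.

Ratio test on column x_4 — row 1: 22/5 = 22/5; row 2: 6/3 = 2; row 3: entry 0 ≤ 0; row 4: entry 0 ≤ 0. Minimum is 2 at row 2 (s2 leaves); pivot element 3.
Pivot on row 2; the obj-row RHS becomes 21/2 − (-4)·2 = 37/2.

37/2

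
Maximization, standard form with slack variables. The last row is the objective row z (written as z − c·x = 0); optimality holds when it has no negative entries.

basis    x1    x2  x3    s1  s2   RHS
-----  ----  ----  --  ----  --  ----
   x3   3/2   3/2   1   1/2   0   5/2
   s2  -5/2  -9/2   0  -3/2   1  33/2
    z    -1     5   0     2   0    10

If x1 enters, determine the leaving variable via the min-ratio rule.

Column x1 entries and ratios — x3: (5/2)/(3/2) = 5/3; s2: -5/2 ≤ 0, skip.
Smallest ratio is 5/3 in the row of x3, so x3 leaves.

x3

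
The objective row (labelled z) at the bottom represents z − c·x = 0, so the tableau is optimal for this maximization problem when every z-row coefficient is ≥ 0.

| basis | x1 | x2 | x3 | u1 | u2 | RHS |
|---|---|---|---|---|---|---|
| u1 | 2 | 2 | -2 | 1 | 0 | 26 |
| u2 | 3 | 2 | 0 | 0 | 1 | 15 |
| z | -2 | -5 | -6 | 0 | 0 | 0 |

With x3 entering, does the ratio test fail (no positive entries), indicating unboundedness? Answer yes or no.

yes

Every constraint-row entry in column x3 is ≤ 0, so increasing x3 is unbounded.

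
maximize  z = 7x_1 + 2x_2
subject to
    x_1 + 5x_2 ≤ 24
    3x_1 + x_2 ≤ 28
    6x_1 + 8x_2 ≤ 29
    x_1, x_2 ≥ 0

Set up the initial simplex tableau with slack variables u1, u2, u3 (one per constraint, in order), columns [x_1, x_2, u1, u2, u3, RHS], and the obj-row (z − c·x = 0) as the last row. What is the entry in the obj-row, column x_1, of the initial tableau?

The obj-row carries the negated objective coefficients: the x_1 entry is -7.

-7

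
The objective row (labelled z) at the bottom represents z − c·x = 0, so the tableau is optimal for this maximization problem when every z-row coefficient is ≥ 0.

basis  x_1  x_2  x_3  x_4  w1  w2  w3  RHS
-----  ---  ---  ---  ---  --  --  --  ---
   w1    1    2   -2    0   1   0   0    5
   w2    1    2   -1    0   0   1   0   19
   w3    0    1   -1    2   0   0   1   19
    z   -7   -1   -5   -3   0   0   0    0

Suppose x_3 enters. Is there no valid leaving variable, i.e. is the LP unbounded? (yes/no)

yes

Every constraint-row entry in column x_3 is ≤ 0, so increasing x_3 is unbounded.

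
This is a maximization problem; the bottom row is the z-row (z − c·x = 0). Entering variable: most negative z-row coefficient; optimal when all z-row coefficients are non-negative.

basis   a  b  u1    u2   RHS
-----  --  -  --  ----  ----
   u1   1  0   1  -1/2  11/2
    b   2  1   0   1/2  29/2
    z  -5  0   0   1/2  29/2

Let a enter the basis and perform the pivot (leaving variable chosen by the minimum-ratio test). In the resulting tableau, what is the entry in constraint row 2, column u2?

Ratio test on column a — row 1: (11/2)/1 = 11/2; row 2: (29/2)/2 = 29/4. Minimum is 11/2 at row 1 (u1 leaves); pivot element 1.
Divide row 1 by 1; eliminate column a from the other rows.
Row 2 update in column u2: 1/2 − 2·(-1/2) = 3/2.

3/2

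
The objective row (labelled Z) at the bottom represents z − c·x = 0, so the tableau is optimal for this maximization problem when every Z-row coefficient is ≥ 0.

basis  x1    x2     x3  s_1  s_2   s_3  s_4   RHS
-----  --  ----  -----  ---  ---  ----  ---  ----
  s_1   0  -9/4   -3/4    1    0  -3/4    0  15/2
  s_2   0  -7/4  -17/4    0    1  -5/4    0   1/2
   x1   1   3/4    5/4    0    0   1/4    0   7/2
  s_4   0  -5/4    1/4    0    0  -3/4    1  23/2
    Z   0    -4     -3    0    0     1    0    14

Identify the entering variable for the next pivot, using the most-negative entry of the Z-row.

Negative Z-row entries: x2: -4, x3: -3.
The most negative is -4 in column x2, so x2 enters.

x2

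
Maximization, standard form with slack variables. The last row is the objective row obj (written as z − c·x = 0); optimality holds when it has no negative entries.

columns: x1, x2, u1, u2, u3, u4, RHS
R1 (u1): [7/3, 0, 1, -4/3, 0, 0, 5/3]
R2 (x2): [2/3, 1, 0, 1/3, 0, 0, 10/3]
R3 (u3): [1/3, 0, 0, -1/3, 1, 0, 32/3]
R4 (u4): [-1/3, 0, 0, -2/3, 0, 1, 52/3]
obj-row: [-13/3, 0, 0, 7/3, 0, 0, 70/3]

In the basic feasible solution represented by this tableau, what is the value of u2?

u2 is not in the basis, so in the current basic feasible solution u2 = 0.

0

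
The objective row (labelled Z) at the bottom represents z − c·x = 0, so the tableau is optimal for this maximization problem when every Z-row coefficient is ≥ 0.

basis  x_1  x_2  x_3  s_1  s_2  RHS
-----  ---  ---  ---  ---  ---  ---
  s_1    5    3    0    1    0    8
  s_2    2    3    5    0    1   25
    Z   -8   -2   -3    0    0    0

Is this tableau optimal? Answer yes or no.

no

The Z-row has a negative entry -8 in column x_1, so it is not optimal.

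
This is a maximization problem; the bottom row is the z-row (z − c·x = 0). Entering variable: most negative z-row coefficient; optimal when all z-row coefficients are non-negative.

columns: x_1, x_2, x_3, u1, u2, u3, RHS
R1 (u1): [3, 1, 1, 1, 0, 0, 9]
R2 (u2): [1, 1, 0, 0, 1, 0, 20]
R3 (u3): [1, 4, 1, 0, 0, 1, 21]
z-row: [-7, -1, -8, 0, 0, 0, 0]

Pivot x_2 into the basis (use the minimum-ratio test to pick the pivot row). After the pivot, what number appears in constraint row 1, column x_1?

Ratio test on column x_2 — row 1: 9/1 = 9; row 2: 20/1 = 20; row 3: 21/4 = 21/4. Minimum is 21/4 at row 3 (u3 leaves); pivot element 4.
Divide row 3 by 4; eliminate column x_2 from the other rows.
Row 1 update in column x_1: 3 − 1·(1/4) = 11/4.

11/4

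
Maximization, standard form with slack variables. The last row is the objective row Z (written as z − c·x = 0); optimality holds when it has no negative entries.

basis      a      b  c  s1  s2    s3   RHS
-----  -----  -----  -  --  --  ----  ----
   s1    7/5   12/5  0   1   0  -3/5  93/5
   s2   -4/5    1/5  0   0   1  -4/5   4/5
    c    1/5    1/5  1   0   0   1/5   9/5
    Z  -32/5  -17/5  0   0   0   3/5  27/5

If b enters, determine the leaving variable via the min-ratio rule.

Column b entries and ratios — s1: (93/5)/(12/5) = 31/4; s2: (4/5)/(1/5) = 4; c: (9/5)/(1/5) = 9.
Smallest ratio is 4 in the row of s2, so s2 leaves.

s2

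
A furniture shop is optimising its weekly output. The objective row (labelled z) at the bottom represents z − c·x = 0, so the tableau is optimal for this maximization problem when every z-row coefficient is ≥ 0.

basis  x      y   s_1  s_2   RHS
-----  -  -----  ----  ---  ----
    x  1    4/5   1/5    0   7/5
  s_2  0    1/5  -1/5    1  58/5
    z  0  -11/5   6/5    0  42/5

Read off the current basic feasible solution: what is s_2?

58/5

s_2 is basic (row 2); its value is the RHS of that row, 58/5.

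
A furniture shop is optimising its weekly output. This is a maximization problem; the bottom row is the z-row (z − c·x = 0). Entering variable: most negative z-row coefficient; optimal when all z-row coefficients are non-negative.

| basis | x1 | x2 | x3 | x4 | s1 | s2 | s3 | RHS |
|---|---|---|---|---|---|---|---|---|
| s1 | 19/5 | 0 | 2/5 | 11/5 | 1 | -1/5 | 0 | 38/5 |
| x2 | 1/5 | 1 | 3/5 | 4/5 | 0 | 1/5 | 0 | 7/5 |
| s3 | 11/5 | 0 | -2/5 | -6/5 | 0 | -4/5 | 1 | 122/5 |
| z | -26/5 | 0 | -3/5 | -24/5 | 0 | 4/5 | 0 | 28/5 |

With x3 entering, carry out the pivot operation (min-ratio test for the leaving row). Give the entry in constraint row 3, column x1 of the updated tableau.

7/3

Ratio test on column x3 — row 1: (38/5)/(2/5) = 19; row 2: (7/5)/(3/5) = 7/3; row 3: entry -2/5 ≤ 0. Minimum is 7/3 at row 2 (x2 leaves); pivot element 3/5.
Divide row 2 by 3/5; eliminate column x3 from the other rows.
Row 3 update in column x1: 11/5 − (-2/5)·(1/3) = 7/3.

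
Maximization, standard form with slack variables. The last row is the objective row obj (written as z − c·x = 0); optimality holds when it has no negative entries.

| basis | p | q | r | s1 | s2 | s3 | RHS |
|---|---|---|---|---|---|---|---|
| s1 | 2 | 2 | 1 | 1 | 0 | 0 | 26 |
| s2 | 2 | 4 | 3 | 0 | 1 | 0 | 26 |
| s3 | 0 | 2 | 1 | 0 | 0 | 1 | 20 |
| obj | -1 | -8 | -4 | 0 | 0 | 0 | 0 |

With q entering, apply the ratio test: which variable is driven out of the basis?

Column q entries and ratios — s1: 26/2 = 13; s2: 26/4 = 13/2; s3: 20/2 = 10.
Smallest ratio is 13/2 in the row of s2, so s2 leaves.

s2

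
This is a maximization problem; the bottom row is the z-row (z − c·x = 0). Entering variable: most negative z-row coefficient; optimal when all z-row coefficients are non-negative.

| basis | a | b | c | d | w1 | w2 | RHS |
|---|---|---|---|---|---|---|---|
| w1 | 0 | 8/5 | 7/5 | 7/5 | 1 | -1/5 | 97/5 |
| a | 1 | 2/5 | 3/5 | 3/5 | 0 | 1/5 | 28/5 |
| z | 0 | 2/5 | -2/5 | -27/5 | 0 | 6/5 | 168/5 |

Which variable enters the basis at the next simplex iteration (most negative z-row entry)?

d

Negative z-row entries: c: -2/5, d: -27/5.
The most negative is -27/5 in column d, so d enters.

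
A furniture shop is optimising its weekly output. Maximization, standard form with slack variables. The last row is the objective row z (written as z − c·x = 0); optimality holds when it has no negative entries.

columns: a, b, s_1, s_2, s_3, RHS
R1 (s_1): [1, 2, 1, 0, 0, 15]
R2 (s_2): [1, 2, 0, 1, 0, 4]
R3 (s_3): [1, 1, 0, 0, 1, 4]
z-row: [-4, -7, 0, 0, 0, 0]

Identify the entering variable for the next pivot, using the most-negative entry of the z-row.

Negative z-row entries: a: -4, b: -7.
The most negative is -7 in column b, so b enters.

b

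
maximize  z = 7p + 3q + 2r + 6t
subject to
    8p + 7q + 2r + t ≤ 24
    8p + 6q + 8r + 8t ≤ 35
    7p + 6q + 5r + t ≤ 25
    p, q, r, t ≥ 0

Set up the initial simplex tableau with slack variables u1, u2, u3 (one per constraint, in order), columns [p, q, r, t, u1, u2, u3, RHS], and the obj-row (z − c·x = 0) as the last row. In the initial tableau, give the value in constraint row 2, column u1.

0

Slack u1 belongs to constraint 1; its column is the unit vector e_1, so the entry in row 2 is 0.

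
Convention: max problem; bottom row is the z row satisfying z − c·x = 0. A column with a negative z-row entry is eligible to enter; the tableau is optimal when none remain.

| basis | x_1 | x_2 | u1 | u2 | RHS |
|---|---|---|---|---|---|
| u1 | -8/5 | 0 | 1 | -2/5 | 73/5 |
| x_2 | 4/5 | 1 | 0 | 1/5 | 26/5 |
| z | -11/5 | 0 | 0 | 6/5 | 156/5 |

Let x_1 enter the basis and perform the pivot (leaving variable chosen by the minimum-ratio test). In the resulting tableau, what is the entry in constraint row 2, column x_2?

Ratio test on column x_1 — row 1: entry -8/5 ≤ 0; row 2: (26/5)/(4/5) = 13/2. Minimum is 13/2 at row 2 (x_2 leaves); pivot element 4/5.
Divide row 2 by 4/5; eliminate column x_1 from the other rows.
In the new row 2, the x_2 entry is the old entry divided by the pivot: 1/(4/5) = 5/4.

5/4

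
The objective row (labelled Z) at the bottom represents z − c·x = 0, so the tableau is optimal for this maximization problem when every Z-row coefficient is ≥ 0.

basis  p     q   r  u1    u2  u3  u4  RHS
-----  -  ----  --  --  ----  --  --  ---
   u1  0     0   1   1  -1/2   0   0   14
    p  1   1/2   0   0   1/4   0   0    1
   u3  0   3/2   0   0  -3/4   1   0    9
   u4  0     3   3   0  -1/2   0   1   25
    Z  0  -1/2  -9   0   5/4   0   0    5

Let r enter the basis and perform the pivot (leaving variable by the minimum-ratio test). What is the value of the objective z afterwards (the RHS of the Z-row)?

80

Ratio test on column r — row 1: 14/1 = 14; row 2: entry 0 ≤ 0; row 3: entry 0 ≤ 0; row 4: 25/3 = 25/3. Minimum is 25/3 at row 4 (u4 leaves); pivot element 3.
Pivot on row 4; the Z-row RHS becomes 5 − (-9)·(25/3) = 80.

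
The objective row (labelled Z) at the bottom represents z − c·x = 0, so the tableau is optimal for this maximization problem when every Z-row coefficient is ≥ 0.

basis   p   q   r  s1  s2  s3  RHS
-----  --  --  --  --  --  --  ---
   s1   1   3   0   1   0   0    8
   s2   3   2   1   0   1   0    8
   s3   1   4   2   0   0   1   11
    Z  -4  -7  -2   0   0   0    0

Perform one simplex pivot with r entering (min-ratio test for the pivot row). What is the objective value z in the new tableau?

11

Ratio test on column r — row 1: entry 0 ≤ 0; row 2: 8/1 = 8; row 3: 11/2 = 11/2. Minimum is 11/2 at row 3 (s3 leaves); pivot element 2.
Pivot on row 3; the Z-row RHS becomes 0 − (-2)·(11/2) = 11.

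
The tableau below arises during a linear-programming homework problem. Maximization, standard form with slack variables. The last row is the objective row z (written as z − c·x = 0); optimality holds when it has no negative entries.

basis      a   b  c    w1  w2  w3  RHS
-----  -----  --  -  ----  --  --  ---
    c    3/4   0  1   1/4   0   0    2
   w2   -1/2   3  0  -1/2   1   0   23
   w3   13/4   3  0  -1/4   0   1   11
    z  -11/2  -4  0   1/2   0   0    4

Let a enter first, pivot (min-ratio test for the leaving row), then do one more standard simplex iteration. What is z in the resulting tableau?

196/9

Ratio test on column a — row 1: 2/(3/4) = 8/3; row 2: entry -1/2 ≤ 0; row 3: 11/(13/4) = 44/13. Minimum is 8/3 at row 1 (c leaves); pivot element 3/4.
Pivot on row 1; the z-row RHS becomes 4 − (-11/2)·(8/3) = 56/3.
Next entering variable (most negative z-row entry -4): b.
Ratio test on column b — row 1: entry 0 ≤ 0; row 2: (73/3)/3 = 73/9; row 3: (7/3)/3 = 7/9. Minimum is 7/9 at row 3 (w3 leaves); pivot element 3.
After the second pivot the z-row RHS is 56/3 − (-4)·(7/9) = 196/9.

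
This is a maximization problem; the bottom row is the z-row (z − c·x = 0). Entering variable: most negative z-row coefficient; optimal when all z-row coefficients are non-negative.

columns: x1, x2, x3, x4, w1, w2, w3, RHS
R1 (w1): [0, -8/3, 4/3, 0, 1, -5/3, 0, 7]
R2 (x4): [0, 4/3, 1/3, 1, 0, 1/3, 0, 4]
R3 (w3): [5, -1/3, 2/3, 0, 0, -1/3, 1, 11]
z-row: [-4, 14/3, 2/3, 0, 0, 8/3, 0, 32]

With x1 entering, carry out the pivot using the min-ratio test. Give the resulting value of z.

Ratio test on column x1 — row 1: entry 0 ≤ 0; row 2: entry 0 ≤ 0; row 3: 11/5 = 11/5. Minimum is 11/5 at row 3 (w3 leaves); pivot element 5.
Pivot on row 3; the z-row RHS becomes 32 − (-4)·(11/5) = 204/5.

204/5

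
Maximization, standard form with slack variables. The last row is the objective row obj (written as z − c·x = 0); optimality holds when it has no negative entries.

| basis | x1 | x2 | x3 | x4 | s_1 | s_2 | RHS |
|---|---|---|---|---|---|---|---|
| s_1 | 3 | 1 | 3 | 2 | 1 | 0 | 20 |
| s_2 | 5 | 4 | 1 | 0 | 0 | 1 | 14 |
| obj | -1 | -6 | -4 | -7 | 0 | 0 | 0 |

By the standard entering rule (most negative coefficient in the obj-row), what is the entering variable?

x4

Negative obj-row entries: x1: -1, x2: -6, x3: -4, x4: -7.
The most negative is -7 in column x4, so x4 enters.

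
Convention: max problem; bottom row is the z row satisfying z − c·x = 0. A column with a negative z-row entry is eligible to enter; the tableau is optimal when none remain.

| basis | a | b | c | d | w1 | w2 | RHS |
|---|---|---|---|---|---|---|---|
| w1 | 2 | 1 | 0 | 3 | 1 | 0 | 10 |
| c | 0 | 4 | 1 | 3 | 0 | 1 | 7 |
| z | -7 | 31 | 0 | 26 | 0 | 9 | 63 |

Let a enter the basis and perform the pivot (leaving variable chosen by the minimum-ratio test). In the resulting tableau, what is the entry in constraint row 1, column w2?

0

Ratio test on column a — row 1: 10/2 = 5; row 2: entry 0 ≤ 0. Minimum is 5 at row 1 (w1 leaves); pivot element 2.
Divide row 1 by 2; eliminate column a from the other rows.
In the new row 1, the w2 entry is the old entry divided by the pivot: 0/2 = 0.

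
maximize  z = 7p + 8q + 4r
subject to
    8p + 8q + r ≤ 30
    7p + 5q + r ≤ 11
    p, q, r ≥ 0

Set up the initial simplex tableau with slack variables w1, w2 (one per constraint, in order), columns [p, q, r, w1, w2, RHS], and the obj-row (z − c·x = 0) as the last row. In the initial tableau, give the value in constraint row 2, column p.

Constraint 2 has coefficient 7 on p.

7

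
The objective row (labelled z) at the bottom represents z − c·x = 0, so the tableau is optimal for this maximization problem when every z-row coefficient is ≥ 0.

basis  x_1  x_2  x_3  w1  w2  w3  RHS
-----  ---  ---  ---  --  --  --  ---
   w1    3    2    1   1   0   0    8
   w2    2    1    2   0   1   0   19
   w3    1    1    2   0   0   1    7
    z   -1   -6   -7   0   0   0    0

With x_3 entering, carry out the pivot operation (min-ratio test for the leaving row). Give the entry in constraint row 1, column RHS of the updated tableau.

9/2

Ratio test on column x_3 — row 1: 8/1 = 8; row 2: 19/2 = 19/2; row 3: 7/2 = 7/2. Minimum is 7/2 at row 3 (w3 leaves); pivot element 2.
Divide row 3 by 2; eliminate column x_3 from the other rows.
Row 1 update in column RHS: 8 − 1·(7/2) = 9/2.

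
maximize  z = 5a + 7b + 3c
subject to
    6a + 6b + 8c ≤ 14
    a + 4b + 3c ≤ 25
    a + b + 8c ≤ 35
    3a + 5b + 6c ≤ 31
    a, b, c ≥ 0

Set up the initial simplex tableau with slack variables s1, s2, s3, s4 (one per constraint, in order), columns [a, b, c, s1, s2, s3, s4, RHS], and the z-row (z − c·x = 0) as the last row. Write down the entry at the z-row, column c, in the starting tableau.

The z-row carries the negated objective coefficients: the c entry is -3.

-3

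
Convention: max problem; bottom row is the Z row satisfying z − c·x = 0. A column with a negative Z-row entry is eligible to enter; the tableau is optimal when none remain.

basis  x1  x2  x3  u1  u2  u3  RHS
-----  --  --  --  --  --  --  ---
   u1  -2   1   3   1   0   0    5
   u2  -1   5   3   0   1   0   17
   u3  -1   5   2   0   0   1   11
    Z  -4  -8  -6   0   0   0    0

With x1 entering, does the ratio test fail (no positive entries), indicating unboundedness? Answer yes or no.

yes

Every constraint-row entry in column x1 is ≤ 0, so increasing x1 is unbounded.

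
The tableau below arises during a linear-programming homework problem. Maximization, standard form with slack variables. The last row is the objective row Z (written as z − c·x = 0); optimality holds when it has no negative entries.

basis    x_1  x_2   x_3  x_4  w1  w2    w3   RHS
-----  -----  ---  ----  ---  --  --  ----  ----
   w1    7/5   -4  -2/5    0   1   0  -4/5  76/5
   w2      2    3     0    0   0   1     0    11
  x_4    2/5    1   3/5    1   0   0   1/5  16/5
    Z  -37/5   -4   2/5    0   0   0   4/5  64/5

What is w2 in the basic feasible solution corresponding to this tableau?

11

w2 is basic (row 2); its value is the RHS of that row, 11.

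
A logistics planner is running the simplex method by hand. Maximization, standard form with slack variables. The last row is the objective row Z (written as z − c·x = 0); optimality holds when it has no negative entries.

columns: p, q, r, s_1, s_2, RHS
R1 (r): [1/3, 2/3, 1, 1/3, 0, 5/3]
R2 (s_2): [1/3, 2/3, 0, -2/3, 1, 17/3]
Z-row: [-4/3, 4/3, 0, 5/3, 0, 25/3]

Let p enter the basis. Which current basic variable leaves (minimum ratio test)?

Column p entries and ratios — r: (5/3)/(1/3) = 5; s_2: (17/3)/(1/3) = 17.
Smallest ratio is 5 in the row of r, so r leaves.

r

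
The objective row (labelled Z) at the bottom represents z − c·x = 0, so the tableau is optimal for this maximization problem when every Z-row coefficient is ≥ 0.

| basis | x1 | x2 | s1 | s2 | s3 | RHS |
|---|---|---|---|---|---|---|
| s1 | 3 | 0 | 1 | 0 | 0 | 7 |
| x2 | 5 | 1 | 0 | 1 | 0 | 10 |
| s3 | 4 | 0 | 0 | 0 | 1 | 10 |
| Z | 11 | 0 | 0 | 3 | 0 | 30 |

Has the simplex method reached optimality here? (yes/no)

Every Z-row coefficient is ≥ 0, so the tableau is optimal.

yes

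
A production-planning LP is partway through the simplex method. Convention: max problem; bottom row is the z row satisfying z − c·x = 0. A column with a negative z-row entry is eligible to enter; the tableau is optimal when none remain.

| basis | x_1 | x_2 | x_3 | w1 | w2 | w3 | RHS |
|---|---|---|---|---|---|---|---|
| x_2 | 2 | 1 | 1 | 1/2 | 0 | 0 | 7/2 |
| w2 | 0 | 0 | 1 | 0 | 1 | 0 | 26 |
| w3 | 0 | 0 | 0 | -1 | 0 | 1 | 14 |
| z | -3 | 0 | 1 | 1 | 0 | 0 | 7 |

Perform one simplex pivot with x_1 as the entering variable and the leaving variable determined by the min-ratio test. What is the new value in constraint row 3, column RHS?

Ratio test on column x_1 — row 1: (7/2)/2 = 7/4; row 2: entry 0 ≤ 0; row 3: entry 0 ≤ 0. Minimum is 7/4 at row 1 (x_2 leaves); pivot element 2.
Divide row 1 by 2; eliminate column x_1 from the other rows.
Row 3 update in column RHS: 14 − 0·(7/4) = 14.

14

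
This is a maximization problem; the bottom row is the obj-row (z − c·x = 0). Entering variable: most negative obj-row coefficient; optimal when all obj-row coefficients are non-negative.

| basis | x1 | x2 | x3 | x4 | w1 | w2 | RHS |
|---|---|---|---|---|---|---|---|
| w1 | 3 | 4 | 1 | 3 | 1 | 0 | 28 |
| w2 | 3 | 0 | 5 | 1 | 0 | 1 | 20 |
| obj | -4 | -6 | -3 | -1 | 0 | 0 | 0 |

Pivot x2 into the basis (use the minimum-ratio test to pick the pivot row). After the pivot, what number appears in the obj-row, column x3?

Ratio test on column x2 — row 1: 28/4 = 7; row 2: entry 0 ≤ 0. Minimum is 7 at row 1 (w1 leaves); pivot element 4.
Divide row 1 by 4; eliminate column x2 from the other rows.
obj-row update in column x3: -3 − (-6)·(1/4) = -3/2.

-3/2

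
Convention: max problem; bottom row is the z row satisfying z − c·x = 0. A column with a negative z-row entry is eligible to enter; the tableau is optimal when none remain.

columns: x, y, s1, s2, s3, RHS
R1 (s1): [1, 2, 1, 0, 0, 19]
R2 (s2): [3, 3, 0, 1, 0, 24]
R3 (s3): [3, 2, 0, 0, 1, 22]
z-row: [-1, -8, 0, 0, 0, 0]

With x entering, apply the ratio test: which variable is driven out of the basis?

Column x entries and ratios — s1: 19/1 = 19; s2: 24/3 = 8; s3: 22/3 = 22/3.
Smallest ratio is 22/3 in the row of s3, so s3 leaves.

s3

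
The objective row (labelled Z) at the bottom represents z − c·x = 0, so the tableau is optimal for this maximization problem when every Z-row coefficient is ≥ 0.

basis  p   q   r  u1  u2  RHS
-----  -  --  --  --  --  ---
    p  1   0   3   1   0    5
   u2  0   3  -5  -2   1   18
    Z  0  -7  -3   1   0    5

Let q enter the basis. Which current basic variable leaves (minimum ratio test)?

u2

Column q entries and ratios — p: 0 ≤ 0, skip; u2: 18/3 = 6.
Smallest ratio is 6 in the row of u2, so u2 leaves.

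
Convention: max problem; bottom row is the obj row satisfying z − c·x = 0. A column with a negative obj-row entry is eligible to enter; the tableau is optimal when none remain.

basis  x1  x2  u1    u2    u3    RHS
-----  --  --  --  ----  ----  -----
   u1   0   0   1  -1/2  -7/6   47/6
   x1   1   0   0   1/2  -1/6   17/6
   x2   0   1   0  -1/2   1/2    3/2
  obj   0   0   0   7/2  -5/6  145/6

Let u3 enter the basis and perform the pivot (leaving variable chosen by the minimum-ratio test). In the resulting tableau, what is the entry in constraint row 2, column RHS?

Ratio test on column u3 — row 1: entry -7/6 ≤ 0; row 2: entry -1/6 ≤ 0; row 3: (3/2)/(1/2) = 3. Minimum is 3 at row 3 (x2 leaves); pivot element 1/2.
Divide row 3 by 1/2; eliminate column u3 from the other rows.
Row 2 update in column RHS: 17/6 − (-1/6)·3 = 10/3.

10/3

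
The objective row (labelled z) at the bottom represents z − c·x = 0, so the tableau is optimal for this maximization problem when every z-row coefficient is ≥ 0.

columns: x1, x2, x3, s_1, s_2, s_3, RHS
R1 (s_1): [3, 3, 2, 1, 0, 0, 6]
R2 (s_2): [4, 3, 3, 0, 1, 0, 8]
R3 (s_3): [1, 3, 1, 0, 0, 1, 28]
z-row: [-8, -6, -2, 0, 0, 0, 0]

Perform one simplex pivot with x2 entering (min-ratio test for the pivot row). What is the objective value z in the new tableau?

12

Ratio test on column x2 — row 1: 6/3 = 2; row 2: 8/3 = 8/3; row 3: 28/3 = 28/3. Minimum is 2 at row 1 (s_1 leaves); pivot element 3.
Pivot on row 1; the z-row RHS becomes 0 − (-6)·2 = 12.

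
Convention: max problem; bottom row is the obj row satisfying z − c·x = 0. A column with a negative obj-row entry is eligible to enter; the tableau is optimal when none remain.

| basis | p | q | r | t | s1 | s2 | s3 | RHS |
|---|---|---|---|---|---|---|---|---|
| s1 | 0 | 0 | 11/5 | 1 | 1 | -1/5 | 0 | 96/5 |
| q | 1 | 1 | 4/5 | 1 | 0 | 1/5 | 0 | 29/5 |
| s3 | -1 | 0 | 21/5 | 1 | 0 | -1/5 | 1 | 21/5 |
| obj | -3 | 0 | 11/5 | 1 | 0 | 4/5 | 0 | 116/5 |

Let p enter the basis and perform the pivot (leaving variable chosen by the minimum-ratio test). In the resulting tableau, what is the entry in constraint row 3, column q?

1

Ratio test on column p — row 1: entry 0 ≤ 0; row 2: (29/5)/1 = 29/5; row 3: entry -1 ≤ 0. Minimum is 29/5 at row 2 (q leaves); pivot element 1.
Divide row 2 by 1; eliminate column p from the other rows.
Row 3 update in column q: 0 − (-1)·1 = 1.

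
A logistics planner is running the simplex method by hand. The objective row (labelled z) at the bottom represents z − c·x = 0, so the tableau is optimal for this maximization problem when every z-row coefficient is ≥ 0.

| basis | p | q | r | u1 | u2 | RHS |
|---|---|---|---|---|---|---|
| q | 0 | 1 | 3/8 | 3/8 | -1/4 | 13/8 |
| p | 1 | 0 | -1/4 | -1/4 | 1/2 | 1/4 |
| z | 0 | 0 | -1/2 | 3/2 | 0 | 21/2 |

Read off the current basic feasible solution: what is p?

1/4

p is basic (row 2); its value is the RHS of that row, 1/4.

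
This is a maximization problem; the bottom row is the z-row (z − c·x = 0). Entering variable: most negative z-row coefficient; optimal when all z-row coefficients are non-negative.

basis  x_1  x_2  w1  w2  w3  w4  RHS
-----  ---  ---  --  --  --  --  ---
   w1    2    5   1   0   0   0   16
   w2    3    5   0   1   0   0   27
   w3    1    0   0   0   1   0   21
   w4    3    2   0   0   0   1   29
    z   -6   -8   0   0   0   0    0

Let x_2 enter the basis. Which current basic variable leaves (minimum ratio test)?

w1

Column x_2 entries and ratios — w1: 16/5 = 16/5; w2: 27/5 = 27/5; w3: 0 ≤ 0, skip; w4: 29/2 = 29/2.
Smallest ratio is 16/5 in the row of w1, so w1 leaves.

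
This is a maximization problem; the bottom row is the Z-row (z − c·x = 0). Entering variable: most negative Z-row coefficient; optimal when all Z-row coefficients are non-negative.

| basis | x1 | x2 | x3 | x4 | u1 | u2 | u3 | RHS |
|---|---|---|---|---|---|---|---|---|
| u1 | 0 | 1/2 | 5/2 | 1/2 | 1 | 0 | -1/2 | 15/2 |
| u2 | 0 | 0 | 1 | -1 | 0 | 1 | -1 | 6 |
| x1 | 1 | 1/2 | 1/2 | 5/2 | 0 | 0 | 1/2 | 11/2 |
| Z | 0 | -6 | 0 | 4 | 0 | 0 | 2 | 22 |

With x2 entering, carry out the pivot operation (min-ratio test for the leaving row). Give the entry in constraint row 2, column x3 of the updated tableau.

1

Ratio test on column x2 — row 1: (15/2)/(1/2) = 15; row 2: entry 0 ≤ 0; row 3: (11/2)/(1/2) = 11. Minimum is 11 at row 3 (x1 leaves); pivot element 1/2.
Divide row 3 by 1/2; eliminate column x2 from the other rows.
Row 2 update in column x3: 1 − 0·1 = 1.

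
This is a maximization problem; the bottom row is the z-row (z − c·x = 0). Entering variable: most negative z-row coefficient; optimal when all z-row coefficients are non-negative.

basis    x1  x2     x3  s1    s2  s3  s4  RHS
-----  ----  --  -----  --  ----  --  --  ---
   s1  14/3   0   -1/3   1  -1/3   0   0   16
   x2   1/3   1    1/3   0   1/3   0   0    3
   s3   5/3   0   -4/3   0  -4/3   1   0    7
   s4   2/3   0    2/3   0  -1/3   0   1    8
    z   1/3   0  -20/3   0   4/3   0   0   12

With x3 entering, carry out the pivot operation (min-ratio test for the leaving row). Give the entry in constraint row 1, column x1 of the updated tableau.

5

Ratio test on column x3 — row 1: entry -1/3 ≤ 0; row 2: 3/(1/3) = 9; row 3: entry -4/3 ≤ 0; row 4: 8/(2/3) = 12. Minimum is 9 at row 2 (x2 leaves); pivot element 1/3.
Divide row 2 by 1/3; eliminate column x3 from the other rows.
Row 1 update in column x1: 14/3 − (-1/3)·1 = 5.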